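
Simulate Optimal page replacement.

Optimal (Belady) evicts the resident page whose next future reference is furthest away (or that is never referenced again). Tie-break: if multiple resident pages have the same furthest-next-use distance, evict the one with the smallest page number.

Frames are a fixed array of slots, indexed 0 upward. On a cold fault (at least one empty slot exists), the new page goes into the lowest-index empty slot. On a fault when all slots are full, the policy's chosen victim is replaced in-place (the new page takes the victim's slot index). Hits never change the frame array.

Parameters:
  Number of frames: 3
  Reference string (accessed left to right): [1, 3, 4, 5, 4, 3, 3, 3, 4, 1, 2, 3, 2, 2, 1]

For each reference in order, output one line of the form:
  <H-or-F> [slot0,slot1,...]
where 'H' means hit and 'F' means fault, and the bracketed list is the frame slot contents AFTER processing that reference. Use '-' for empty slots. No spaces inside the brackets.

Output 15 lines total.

F [1,-,-]
F [1,3,-]
F [1,3,4]
F [5,3,4]
H [5,3,4]
H [5,3,4]
H [5,3,4]
H [5,3,4]
H [5,3,4]
F [5,3,1]
F [2,3,1]
H [2,3,1]
H [2,3,1]
H [2,3,1]
H [2,3,1]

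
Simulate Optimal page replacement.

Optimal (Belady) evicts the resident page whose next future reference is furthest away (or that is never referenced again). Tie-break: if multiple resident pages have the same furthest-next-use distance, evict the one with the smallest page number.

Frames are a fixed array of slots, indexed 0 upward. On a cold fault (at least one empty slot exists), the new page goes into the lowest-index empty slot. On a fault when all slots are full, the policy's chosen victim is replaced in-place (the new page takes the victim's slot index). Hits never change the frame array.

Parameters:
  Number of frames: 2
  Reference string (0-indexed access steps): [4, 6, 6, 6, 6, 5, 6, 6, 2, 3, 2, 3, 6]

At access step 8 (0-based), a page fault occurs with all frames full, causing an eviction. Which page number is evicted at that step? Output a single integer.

Answer: 5

Derivation:
Step 0: ref 4 -> FAULT, frames=[4,-]
Step 1: ref 6 -> FAULT, frames=[4,6]
Step 2: ref 6 -> HIT, frames=[4,6]
Step 3: ref 6 -> HIT, frames=[4,6]
Step 4: ref 6 -> HIT, frames=[4,6]
Step 5: ref 5 -> FAULT, evict 4, frames=[5,6]
Step 6: ref 6 -> HIT, frames=[5,6]
Step 7: ref 6 -> HIT, frames=[5,6]
Step 8: ref 2 -> FAULT, evict 5, frames=[2,6]
At step 8: evicted page 5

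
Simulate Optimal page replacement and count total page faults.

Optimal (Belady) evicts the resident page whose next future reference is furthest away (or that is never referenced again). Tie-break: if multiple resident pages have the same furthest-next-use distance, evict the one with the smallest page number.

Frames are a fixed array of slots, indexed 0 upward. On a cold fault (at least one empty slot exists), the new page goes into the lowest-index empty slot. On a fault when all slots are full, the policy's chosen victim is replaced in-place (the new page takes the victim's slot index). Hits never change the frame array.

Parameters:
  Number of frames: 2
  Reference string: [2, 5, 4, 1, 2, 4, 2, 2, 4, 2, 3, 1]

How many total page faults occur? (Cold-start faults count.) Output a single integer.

Step 0: ref 2 → FAULT, frames=[2,-]
Step 1: ref 5 → FAULT, frames=[2,5]
Step 2: ref 4 → FAULT (evict 5), frames=[2,4]
Step 3: ref 1 → FAULT (evict 4), frames=[2,1]
Step 4: ref 2 → HIT, frames=[2,1]
Step 5: ref 4 → FAULT (evict 1), frames=[2,4]
Step 6: ref 2 → HIT, frames=[2,4]
Step 7: ref 2 → HIT, frames=[2,4]
Step 8: ref 4 → HIT, frames=[2,4]
Step 9: ref 2 → HIT, frames=[2,4]
Step 10: ref 3 → FAULT (evict 2), frames=[3,4]
Step 11: ref 1 → FAULT (evict 3), frames=[1,4]
Total faults: 7

Answer: 7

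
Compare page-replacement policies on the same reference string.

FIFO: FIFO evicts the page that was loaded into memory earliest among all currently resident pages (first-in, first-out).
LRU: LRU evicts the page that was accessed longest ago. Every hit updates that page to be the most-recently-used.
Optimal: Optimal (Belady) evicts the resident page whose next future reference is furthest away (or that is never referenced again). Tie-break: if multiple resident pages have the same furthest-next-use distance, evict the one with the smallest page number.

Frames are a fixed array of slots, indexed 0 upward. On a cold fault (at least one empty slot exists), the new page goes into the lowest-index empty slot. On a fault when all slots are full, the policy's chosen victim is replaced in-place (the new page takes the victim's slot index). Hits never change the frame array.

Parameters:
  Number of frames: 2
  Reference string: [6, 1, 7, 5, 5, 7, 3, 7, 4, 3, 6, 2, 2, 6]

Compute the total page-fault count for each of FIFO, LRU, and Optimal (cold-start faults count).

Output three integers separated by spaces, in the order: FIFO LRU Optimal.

--- FIFO ---
  step 0: ref 6 -> FAULT, frames=[6,-] (faults so far: 1)
  step 1: ref 1 -> FAULT, frames=[6,1] (faults so far: 2)
  step 2: ref 7 -> FAULT, evict 6, frames=[7,1] (faults so far: 3)
  step 3: ref 5 -> FAULT, evict 1, frames=[7,5] (faults so far: 4)
  step 4: ref 5 -> HIT, frames=[7,5] (faults so far: 4)
  step 5: ref 7 -> HIT, frames=[7,5] (faults so far: 4)
  step 6: ref 3 -> FAULT, evict 7, frames=[3,5] (faults so far: 5)
  step 7: ref 7 -> FAULT, evict 5, frames=[3,7] (faults so far: 6)
  step 8: ref 4 -> FAULT, evict 3, frames=[4,7] (faults so far: 7)
  step 9: ref 3 -> FAULT, evict 7, frames=[4,3] (faults so far: 8)
  step 10: ref 6 -> FAULT, evict 4, frames=[6,3] (faults so far: 9)
  step 11: ref 2 -> FAULT, evict 3, frames=[6,2] (faults so far: 10)
  step 12: ref 2 -> HIT, frames=[6,2] (faults so far: 10)
  step 13: ref 6 -> HIT, frames=[6,2] (faults so far: 10)
  FIFO total faults: 10
--- LRU ---
  step 0: ref 6 -> FAULT, frames=[6,-] (faults so far: 1)
  step 1: ref 1 -> FAULT, frames=[6,1] (faults so far: 2)
  step 2: ref 7 -> FAULT, evict 6, frames=[7,1] (faults so far: 3)
  step 3: ref 5 -> FAULT, evict 1, frames=[7,5] (faults so far: 4)
  step 4: ref 5 -> HIT, frames=[7,5] (faults so far: 4)
  step 5: ref 7 -> HIT, frames=[7,5] (faults so far: 4)
  step 6: ref 3 -> FAULT, evict 5, frames=[7,3] (faults so far: 5)
  step 7: ref 7 -> HIT, frames=[7,3] (faults so far: 5)
  step 8: ref 4 -> FAULT, evict 3, frames=[7,4] (faults so far: 6)
  step 9: ref 3 -> FAULT, evict 7, frames=[3,4] (faults so far: 7)
  step 10: ref 6 -> FAULT, evict 4, frames=[3,6] (faults so far: 8)
  step 11: ref 2 -> FAULT, evict 3, frames=[2,6] (faults so far: 9)
  step 12: ref 2 -> HIT, frames=[2,6] (faults so far: 9)
  step 13: ref 6 -> HIT, frames=[2,6] (faults so far: 9)
  LRU total faults: 9
--- Optimal ---
  step 0: ref 6 -> FAULT, frames=[6,-] (faults so far: 1)
  step 1: ref 1 -> FAULT, frames=[6,1] (faults so far: 2)
  step 2: ref 7 -> FAULT, evict 1, frames=[6,7] (faults so far: 3)
  step 3: ref 5 -> FAULT, evict 6, frames=[5,7] (faults so far: 4)
  step 4: ref 5 -> HIT, frames=[5,7] (faults so far: 4)
  step 5: ref 7 -> HIT, frames=[5,7] (faults so far: 4)
  step 6: ref 3 -> FAULT, evict 5, frames=[3,7] (faults so far: 5)
  step 7: ref 7 -> HIT, frames=[3,7] (faults so far: 5)
  step 8: ref 4 -> FAULT, evict 7, frames=[3,4] (faults so far: 6)
  step 9: ref 3 -> HIT, frames=[3,4] (faults so far: 6)
  step 10: ref 6 -> FAULT, evict 3, frames=[6,4] (faults so far: 7)
  step 11: ref 2 -> FAULT, evict 4, frames=[6,2] (faults so far: 8)
  step 12: ref 2 -> HIT, frames=[6,2] (faults so far: 8)
  step 13: ref 6 -> HIT, frames=[6,2] (faults so far: 8)
  Optimal total faults: 8

Answer: 10 9 8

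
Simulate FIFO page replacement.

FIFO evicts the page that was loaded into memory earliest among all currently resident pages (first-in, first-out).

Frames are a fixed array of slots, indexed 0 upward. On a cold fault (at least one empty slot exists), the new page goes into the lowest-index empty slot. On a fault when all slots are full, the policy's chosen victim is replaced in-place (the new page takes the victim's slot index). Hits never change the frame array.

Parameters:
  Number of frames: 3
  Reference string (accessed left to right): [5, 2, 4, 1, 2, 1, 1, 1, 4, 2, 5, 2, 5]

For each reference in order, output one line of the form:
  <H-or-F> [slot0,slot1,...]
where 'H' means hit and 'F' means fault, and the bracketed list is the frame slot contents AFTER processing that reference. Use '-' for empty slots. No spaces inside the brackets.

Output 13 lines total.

F [5,-,-]
F [5,2,-]
F [5,2,4]
F [1,2,4]
H [1,2,4]
H [1,2,4]
H [1,2,4]
H [1,2,4]
H [1,2,4]
H [1,2,4]
F [1,5,4]
F [1,5,2]
H [1,5,2]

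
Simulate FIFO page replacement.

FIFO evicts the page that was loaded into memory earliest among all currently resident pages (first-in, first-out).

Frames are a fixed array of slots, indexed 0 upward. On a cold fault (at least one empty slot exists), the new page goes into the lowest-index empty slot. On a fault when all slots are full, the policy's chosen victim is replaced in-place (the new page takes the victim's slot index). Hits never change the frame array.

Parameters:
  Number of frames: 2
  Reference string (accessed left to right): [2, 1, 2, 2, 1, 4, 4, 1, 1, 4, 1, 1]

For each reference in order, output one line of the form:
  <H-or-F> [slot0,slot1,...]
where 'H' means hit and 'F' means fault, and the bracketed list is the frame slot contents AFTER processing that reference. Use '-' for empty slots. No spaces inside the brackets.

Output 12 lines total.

F [2,-]
F [2,1]
H [2,1]
H [2,1]
H [2,1]
F [4,1]
H [4,1]
H [4,1]
H [4,1]
H [4,1]
H [4,1]
H [4,1]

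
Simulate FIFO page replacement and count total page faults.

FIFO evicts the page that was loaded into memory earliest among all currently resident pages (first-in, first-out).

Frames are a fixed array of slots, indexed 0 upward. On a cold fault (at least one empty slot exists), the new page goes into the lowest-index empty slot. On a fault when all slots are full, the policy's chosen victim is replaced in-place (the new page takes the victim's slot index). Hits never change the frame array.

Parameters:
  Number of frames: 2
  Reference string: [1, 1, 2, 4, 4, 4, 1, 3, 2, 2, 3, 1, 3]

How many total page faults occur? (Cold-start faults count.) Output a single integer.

Answer: 8

Derivation:
Step 0: ref 1 → FAULT, frames=[1,-]
Step 1: ref 1 → HIT, frames=[1,-]
Step 2: ref 2 → FAULT, frames=[1,2]
Step 3: ref 4 → FAULT (evict 1), frames=[4,2]
Step 4: ref 4 → HIT, frames=[4,2]
Step 5: ref 4 → HIT, frames=[4,2]
Step 6: ref 1 → FAULT (evict 2), frames=[4,1]
Step 7: ref 3 → FAULT (evict 4), frames=[3,1]
Step 8: ref 2 → FAULT (evict 1), frames=[3,2]
Step 9: ref 2 → HIT, frames=[3,2]
Step 10: ref 3 → HIT, frames=[3,2]
Step 11: ref 1 → FAULT (evict 3), frames=[1,2]
Step 12: ref 3 → FAULT (evict 2), frames=[1,3]
Total faults: 8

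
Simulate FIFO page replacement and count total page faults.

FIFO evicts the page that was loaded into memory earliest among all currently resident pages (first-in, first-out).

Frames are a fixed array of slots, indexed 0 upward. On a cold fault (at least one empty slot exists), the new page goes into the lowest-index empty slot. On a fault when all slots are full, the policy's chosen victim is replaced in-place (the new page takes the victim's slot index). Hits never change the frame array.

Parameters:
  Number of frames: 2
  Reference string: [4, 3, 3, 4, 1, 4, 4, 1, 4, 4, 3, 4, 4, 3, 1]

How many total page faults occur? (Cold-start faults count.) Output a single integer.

Step 0: ref 4 → FAULT, frames=[4,-]
Step 1: ref 3 → FAULT, frames=[4,3]
Step 2: ref 3 → HIT, frames=[4,3]
Step 3: ref 4 → HIT, frames=[4,3]
Step 4: ref 1 → FAULT (evict 4), frames=[1,3]
Step 5: ref 4 → FAULT (evict 3), frames=[1,4]
Step 6: ref 4 → HIT, frames=[1,4]
Step 7: ref 1 → HIT, frames=[1,4]
Step 8: ref 4 → HIT, frames=[1,4]
Step 9: ref 4 → HIT, frames=[1,4]
Step 10: ref 3 → FAULT (evict 1), frames=[3,4]
Step 11: ref 4 → HIT, frames=[3,4]
Step 12: ref 4 → HIT, frames=[3,4]
Step 13: ref 3 → HIT, frames=[3,4]
Step 14: ref 1 → FAULT (evict 4), frames=[3,1]
Total faults: 6

Answer: 6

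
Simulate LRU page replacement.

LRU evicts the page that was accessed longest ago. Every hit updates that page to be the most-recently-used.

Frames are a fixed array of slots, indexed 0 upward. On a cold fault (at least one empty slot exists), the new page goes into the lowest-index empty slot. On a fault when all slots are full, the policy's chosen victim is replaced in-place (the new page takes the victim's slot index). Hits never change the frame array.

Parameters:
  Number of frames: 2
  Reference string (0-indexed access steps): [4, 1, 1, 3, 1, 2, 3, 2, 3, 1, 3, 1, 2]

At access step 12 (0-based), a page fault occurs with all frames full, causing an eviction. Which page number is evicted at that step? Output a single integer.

Answer: 3

Derivation:
Step 0: ref 4 -> FAULT, frames=[4,-]
Step 1: ref 1 -> FAULT, frames=[4,1]
Step 2: ref 1 -> HIT, frames=[4,1]
Step 3: ref 3 -> FAULT, evict 4, frames=[3,1]
Step 4: ref 1 -> HIT, frames=[3,1]
Step 5: ref 2 -> FAULT, evict 3, frames=[2,1]
Step 6: ref 3 -> FAULT, evict 1, frames=[2,3]
Step 7: ref 2 -> HIT, frames=[2,3]
Step 8: ref 3 -> HIT, frames=[2,3]
Step 9: ref 1 -> FAULT, evict 2, frames=[1,3]
Step 10: ref 3 -> HIT, frames=[1,3]
Step 11: ref 1 -> HIT, frames=[1,3]
Step 12: ref 2 -> FAULT, evict 3, frames=[1,2]
At step 12: evicted page 3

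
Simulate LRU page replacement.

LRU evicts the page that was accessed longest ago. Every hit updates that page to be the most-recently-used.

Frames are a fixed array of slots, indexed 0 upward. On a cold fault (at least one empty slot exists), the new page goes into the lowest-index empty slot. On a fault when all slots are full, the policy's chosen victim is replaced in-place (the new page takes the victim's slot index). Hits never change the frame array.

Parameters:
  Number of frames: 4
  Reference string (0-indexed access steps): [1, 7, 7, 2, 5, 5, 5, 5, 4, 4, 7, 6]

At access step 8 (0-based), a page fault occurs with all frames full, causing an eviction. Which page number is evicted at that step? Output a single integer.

Step 0: ref 1 -> FAULT, frames=[1,-,-,-]
Step 1: ref 7 -> FAULT, frames=[1,7,-,-]
Step 2: ref 7 -> HIT, frames=[1,7,-,-]
Step 3: ref 2 -> FAULT, frames=[1,7,2,-]
Step 4: ref 5 -> FAULT, frames=[1,7,2,5]
Step 5: ref 5 -> HIT, frames=[1,7,2,5]
Step 6: ref 5 -> HIT, frames=[1,7,2,5]
Step 7: ref 5 -> HIT, frames=[1,7,2,5]
Step 8: ref 4 -> FAULT, evict 1, frames=[4,7,2,5]
At step 8: evicted page 1

Answer: 1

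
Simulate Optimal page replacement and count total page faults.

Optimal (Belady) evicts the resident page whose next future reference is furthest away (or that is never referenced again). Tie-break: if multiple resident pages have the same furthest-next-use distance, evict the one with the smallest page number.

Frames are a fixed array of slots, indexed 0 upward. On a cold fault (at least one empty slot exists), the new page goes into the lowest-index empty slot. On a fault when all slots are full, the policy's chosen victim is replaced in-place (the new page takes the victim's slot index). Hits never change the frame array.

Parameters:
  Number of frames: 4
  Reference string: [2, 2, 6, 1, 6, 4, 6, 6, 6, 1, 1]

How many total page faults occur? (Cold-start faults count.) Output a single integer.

Answer: 4

Derivation:
Step 0: ref 2 → FAULT, frames=[2,-,-,-]
Step 1: ref 2 → HIT, frames=[2,-,-,-]
Step 2: ref 6 → FAULT, frames=[2,6,-,-]
Step 3: ref 1 → FAULT, frames=[2,6,1,-]
Step 4: ref 6 → HIT, frames=[2,6,1,-]
Step 5: ref 4 → FAULT, frames=[2,6,1,4]
Step 6: ref 6 → HIT, frames=[2,6,1,4]
Step 7: ref 6 → HIT, frames=[2,6,1,4]
Step 8: ref 6 → HIT, frames=[2,6,1,4]
Step 9: ref 1 → HIT, frames=[2,6,1,4]
Step 10: ref 1 → HIT, frames=[2,6,1,4]
Total faults: 4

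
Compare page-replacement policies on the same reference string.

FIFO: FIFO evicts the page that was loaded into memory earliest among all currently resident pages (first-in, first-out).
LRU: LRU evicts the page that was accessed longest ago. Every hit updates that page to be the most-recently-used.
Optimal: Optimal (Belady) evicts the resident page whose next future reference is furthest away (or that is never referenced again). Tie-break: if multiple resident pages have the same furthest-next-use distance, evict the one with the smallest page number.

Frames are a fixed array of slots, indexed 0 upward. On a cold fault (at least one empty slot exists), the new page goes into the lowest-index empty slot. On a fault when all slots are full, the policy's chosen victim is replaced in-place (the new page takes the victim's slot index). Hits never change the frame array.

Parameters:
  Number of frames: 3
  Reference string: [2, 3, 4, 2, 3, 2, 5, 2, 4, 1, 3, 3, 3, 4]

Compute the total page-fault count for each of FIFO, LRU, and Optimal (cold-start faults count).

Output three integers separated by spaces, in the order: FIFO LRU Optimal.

--- FIFO ---
  step 0: ref 2 -> FAULT, frames=[2,-,-] (faults so far: 1)
  step 1: ref 3 -> FAULT, frames=[2,3,-] (faults so far: 2)
  step 2: ref 4 -> FAULT, frames=[2,3,4] (faults so far: 3)
  step 3: ref 2 -> HIT, frames=[2,3,4] (faults so far: 3)
  step 4: ref 3 -> HIT, frames=[2,3,4] (faults so far: 3)
  step 5: ref 2 -> HIT, frames=[2,3,4] (faults so far: 3)
  step 6: ref 5 -> FAULT, evict 2, frames=[5,3,4] (faults so far: 4)
  step 7: ref 2 -> FAULT, evict 3, frames=[5,2,4] (faults so far: 5)
  step 8: ref 4 -> HIT, frames=[5,2,4] (faults so far: 5)
  step 9: ref 1 -> FAULT, evict 4, frames=[5,2,1] (faults so far: 6)
  step 10: ref 3 -> FAULT, evict 5, frames=[3,2,1] (faults so far: 7)
  step 11: ref 3 -> HIT, frames=[3,2,1] (faults so far: 7)
  step 12: ref 3 -> HIT, frames=[3,2,1] (faults so far: 7)
  step 13: ref 4 -> FAULT, evict 2, frames=[3,4,1] (faults so far: 8)
  FIFO total faults: 8
--- LRU ---
  step 0: ref 2 -> FAULT, frames=[2,-,-] (faults so far: 1)
  step 1: ref 3 -> FAULT, frames=[2,3,-] (faults so far: 2)
  step 2: ref 4 -> FAULT, frames=[2,3,4] (faults so far: 3)
  step 3: ref 2 -> HIT, frames=[2,3,4] (faults so far: 3)
  step 4: ref 3 -> HIT, frames=[2,3,4] (faults so far: 3)
  step 5: ref 2 -> HIT, frames=[2,3,4] (faults so far: 3)
  step 6: ref 5 -> FAULT, evict 4, frames=[2,3,5] (faults so far: 4)
  step 7: ref 2 -> HIT, frames=[2,3,5] (faults so far: 4)
  step 8: ref 4 -> FAULT, evict 3, frames=[2,4,5] (faults so far: 5)
  step 9: ref 1 -> FAULT, evict 5, frames=[2,4,1] (faults so far: 6)
  step 10: ref 3 -> FAULT, evict 2, frames=[3,4,1] (faults so far: 7)
  step 11: ref 3 -> HIT, frames=[3,4,1] (faults so far: 7)
  step 12: ref 3 -> HIT, frames=[3,4,1] (faults so far: 7)
  step 13: ref 4 -> HIT, frames=[3,4,1] (faults so far: 7)
  LRU total faults: 7
--- Optimal ---
  step 0: ref 2 -> FAULT, frames=[2,-,-] (faults so far: 1)
  step 1: ref 3 -> FAULT, frames=[2,3,-] (faults so far: 2)
  step 2: ref 4 -> FAULT, frames=[2,3,4] (faults so far: 3)
  step 3: ref 2 -> HIT, frames=[2,3,4] (faults so far: 3)
  step 4: ref 3 -> HIT, frames=[2,3,4] (faults so far: 3)
  step 5: ref 2 -> HIT, frames=[2,3,4] (faults so far: 3)
  step 6: ref 5 -> FAULT, evict 3, frames=[2,5,4] (faults so far: 4)
  step 7: ref 2 -> HIT, frames=[2,5,4] (faults so far: 4)
  step 8: ref 4 -> HIT, frames=[2,5,4] (faults so far: 4)
  step 9: ref 1 -> FAULT, evict 2, frames=[1,5,4] (faults so far: 5)
  step 10: ref 3 -> FAULT, evict 1, frames=[3,5,4] (faults so far: 6)
  step 11: ref 3 -> HIT, frames=[3,5,4] (faults so far: 6)
  step 12: ref 3 -> HIT, frames=[3,5,4] (faults so far: 6)
  step 13: ref 4 -> HIT, frames=[3,5,4] (faults so far: 6)
  Optimal total faults: 6

Answer: 8 7 6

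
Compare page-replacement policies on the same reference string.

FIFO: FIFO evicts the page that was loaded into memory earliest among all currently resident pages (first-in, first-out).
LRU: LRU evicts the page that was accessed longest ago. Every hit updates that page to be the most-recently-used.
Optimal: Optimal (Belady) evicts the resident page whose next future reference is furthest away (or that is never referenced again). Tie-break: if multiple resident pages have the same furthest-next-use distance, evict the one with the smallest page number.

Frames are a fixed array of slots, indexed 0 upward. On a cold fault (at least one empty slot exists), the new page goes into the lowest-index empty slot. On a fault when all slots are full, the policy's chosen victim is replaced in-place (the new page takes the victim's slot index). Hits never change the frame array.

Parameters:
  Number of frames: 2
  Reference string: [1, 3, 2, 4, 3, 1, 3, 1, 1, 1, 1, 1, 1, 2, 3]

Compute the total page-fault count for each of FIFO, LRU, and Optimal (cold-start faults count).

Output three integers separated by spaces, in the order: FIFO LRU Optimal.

--- FIFO ---
  step 0: ref 1 -> FAULT, frames=[1,-] (faults so far: 1)
  step 1: ref 3 -> FAULT, frames=[1,3] (faults so far: 2)
  step 2: ref 2 -> FAULT, evict 1, frames=[2,3] (faults so far: 3)
  step 3: ref 4 -> FAULT, evict 3, frames=[2,4] (faults so far: 4)
  step 4: ref 3 -> FAULT, evict 2, frames=[3,4] (faults so far: 5)
  step 5: ref 1 -> FAULT, evict 4, frames=[3,1] (faults so far: 6)
  step 6: ref 3 -> HIT, frames=[3,1] (faults so far: 6)
  step 7: ref 1 -> HIT, frames=[3,1] (faults so far: 6)
  step 8: ref 1 -> HIT, frames=[3,1] (faults so far: 6)
  step 9: ref 1 -> HIT, frames=[3,1] (faults so far: 6)
  step 10: ref 1 -> HIT, frames=[3,1] (faults so far: 6)
  step 11: ref 1 -> HIT, frames=[3,1] (faults so far: 6)
  step 12: ref 1 -> HIT, frames=[3,1] (faults so far: 6)
  step 13: ref 2 -> FAULT, evict 3, frames=[2,1] (faults so far: 7)
  step 14: ref 3 -> FAULT, evict 1, frames=[2,3] (faults so far: 8)
  FIFO total faults: 8
--- LRU ---
  step 0: ref 1 -> FAULT, frames=[1,-] (faults so far: 1)
  step 1: ref 3 -> FAULT, frames=[1,3] (faults so far: 2)
  step 2: ref 2 -> FAULT, evict 1, frames=[2,3] (faults so far: 3)
  step 3: ref 4 -> FAULT, evict 3, frames=[2,4] (faults so far: 4)
  step 4: ref 3 -> FAULT, evict 2, frames=[3,4] (faults so far: 5)
  step 5: ref 1 -> FAULT, evict 4, frames=[3,1] (faults so far: 6)
  step 6: ref 3 -> HIT, frames=[3,1] (faults so far: 6)
  step 7: ref 1 -> HIT, frames=[3,1] (faults so far: 6)
  step 8: ref 1 -> HIT, frames=[3,1] (faults so far: 6)
  step 9: ref 1 -> HIT, frames=[3,1] (faults so far: 6)
  step 10: ref 1 -> HIT, frames=[3,1] (faults so far: 6)
  step 11: ref 1 -> HIT, frames=[3,1] (faults so far: 6)
  step 12: ref 1 -> HIT, frames=[3,1] (faults so far: 6)
  step 13: ref 2 -> FAULT, evict 3, frames=[2,1] (faults so far: 7)
  step 14: ref 3 -> FAULT, evict 1, frames=[2,3] (faults so far: 8)
  LRU total faults: 8
--- Optimal ---
  step 0: ref 1 -> FAULT, frames=[1,-] (faults so far: 1)
  step 1: ref 3 -> FAULT, frames=[1,3] (faults so far: 2)
  step 2: ref 2 -> FAULT, evict 1, frames=[2,3] (faults so far: 3)
  step 3: ref 4 -> FAULT, evict 2, frames=[4,3] (faults so far: 4)
  step 4: ref 3 -> HIT, frames=[4,3] (faults so far: 4)
  step 5: ref 1 -> FAULT, evict 4, frames=[1,3] (faults so far: 5)
  step 6: ref 3 -> HIT, frames=[1,3] (faults so far: 5)
  step 7: ref 1 -> HIT, frames=[1,3] (faults so far: 5)
  step 8: ref 1 -> HIT, frames=[1,3] (faults so far: 5)
  step 9: ref 1 -> HIT, frames=[1,3] (faults so far: 5)
  step 10: ref 1 -> HIT, frames=[1,3] (faults so far: 5)
  step 11: ref 1 -> HIT, frames=[1,3] (faults so far: 5)
  step 12: ref 1 -> HIT, frames=[1,3] (faults so far: 5)
  step 13: ref 2 -> FAULT, evict 1, frames=[2,3] (faults so far: 6)
  step 14: ref 3 -> HIT, frames=[2,3] (faults so far: 6)
  Optimal total faults: 6

Answer: 8 8 6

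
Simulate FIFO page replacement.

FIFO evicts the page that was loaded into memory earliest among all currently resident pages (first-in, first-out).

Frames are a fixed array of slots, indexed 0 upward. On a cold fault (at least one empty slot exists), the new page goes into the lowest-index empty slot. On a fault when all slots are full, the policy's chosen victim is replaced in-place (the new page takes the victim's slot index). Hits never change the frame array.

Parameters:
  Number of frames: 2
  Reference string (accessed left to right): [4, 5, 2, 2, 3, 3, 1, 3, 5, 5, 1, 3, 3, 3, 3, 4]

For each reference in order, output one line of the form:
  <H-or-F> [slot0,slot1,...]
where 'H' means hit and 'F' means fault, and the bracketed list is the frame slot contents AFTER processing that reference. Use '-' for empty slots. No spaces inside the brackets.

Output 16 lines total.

F [4,-]
F [4,5]
F [2,5]
H [2,5]
F [2,3]
H [2,3]
F [1,3]
H [1,3]
F [1,5]
H [1,5]
H [1,5]
F [3,5]
H [3,5]
H [3,5]
H [3,5]
F [3,4]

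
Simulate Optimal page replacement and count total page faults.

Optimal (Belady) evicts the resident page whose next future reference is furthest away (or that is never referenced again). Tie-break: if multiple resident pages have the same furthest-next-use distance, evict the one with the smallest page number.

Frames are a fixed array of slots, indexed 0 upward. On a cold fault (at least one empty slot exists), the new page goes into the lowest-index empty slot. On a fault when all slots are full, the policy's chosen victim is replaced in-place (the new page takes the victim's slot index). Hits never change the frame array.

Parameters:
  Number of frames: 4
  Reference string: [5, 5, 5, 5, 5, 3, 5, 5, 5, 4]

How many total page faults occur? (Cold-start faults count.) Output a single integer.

Answer: 3

Derivation:
Step 0: ref 5 → FAULT, frames=[5,-,-,-]
Step 1: ref 5 → HIT, frames=[5,-,-,-]
Step 2: ref 5 → HIT, frames=[5,-,-,-]
Step 3: ref 5 → HIT, frames=[5,-,-,-]
Step 4: ref 5 → HIT, frames=[5,-,-,-]
Step 5: ref 3 → FAULT, frames=[5,3,-,-]
Step 6: ref 5 → HIT, frames=[5,3,-,-]
Step 7: ref 5 → HIT, frames=[5,3,-,-]
Step 8: ref 5 → HIT, frames=[5,3,-,-]
Step 9: ref 4 → FAULT, frames=[5,3,4,-]
Total faults: 3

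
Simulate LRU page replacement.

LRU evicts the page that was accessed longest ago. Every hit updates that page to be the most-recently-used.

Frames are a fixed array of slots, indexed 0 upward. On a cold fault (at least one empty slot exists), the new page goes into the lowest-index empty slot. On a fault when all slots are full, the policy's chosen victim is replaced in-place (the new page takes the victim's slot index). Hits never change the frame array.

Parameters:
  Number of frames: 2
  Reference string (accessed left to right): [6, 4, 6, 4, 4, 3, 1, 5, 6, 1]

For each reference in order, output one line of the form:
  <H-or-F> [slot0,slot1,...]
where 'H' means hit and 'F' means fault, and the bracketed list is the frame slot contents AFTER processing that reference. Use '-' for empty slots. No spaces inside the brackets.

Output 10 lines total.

F [6,-]
F [6,4]
H [6,4]
H [6,4]
H [6,4]
F [3,4]
F [3,1]
F [5,1]
F [5,6]
F [1,6]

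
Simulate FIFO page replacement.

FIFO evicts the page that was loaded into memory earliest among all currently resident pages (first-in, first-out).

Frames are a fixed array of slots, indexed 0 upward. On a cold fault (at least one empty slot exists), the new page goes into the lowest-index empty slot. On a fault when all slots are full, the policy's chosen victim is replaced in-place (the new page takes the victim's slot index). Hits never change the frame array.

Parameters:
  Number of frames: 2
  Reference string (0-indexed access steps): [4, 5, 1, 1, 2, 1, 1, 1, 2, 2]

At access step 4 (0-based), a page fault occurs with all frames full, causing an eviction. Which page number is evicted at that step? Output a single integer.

Step 0: ref 4 -> FAULT, frames=[4,-]
Step 1: ref 5 -> FAULT, frames=[4,5]
Step 2: ref 1 -> FAULT, evict 4, frames=[1,5]
Step 3: ref 1 -> HIT, frames=[1,5]
Step 4: ref 2 -> FAULT, evict 5, frames=[1,2]
At step 4: evicted page 5

Answer: 5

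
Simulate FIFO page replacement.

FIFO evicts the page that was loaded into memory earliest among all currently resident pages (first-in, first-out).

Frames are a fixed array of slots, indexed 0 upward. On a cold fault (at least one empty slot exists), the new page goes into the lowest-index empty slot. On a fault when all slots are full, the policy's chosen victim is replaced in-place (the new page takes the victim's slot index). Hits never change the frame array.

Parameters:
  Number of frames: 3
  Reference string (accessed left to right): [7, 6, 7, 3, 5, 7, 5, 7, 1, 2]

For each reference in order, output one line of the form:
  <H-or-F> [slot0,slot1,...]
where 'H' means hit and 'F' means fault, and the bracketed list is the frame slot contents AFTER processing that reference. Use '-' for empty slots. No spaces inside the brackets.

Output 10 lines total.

F [7,-,-]
F [7,6,-]
H [7,6,-]
F [7,6,3]
F [5,6,3]
F [5,7,3]
H [5,7,3]
H [5,7,3]
F [5,7,1]
F [2,7,1]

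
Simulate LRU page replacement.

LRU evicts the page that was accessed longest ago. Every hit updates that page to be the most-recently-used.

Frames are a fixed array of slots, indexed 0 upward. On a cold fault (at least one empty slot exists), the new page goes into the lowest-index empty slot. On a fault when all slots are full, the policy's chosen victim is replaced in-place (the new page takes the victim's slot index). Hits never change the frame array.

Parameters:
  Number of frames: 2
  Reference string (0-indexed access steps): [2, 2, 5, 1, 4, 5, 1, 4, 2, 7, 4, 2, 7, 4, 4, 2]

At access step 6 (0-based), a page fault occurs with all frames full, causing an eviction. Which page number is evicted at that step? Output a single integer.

Step 0: ref 2 -> FAULT, frames=[2,-]
Step 1: ref 2 -> HIT, frames=[2,-]
Step 2: ref 5 -> FAULT, frames=[2,5]
Step 3: ref 1 -> FAULT, evict 2, frames=[1,5]
Step 4: ref 4 -> FAULT, evict 5, frames=[1,4]
Step 5: ref 5 -> FAULT, evict 1, frames=[5,4]
Step 6: ref 1 -> FAULT, evict 4, frames=[5,1]
At step 6: evicted page 4

Answer: 4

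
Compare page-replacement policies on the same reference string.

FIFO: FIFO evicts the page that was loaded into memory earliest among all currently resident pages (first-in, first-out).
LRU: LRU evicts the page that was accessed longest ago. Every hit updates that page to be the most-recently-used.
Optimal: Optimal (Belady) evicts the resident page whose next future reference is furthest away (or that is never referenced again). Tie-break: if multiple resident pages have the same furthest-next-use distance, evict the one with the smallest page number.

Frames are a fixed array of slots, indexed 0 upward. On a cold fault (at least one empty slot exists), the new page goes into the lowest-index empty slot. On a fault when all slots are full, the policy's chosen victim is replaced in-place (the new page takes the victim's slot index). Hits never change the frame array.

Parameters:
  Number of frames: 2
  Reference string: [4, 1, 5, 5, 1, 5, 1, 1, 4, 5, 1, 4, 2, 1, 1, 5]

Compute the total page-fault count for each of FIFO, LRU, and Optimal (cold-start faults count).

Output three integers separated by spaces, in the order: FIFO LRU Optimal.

--- FIFO ---
  step 0: ref 4 -> FAULT, frames=[4,-] (faults so far: 1)
  step 1: ref 1 -> FAULT, frames=[4,1] (faults so far: 2)
  step 2: ref 5 -> FAULT, evict 4, frames=[5,1] (faults so far: 3)
  step 3: ref 5 -> HIT, frames=[5,1] (faults so far: 3)
  step 4: ref 1 -> HIT, frames=[5,1] (faults so far: 3)
  step 5: ref 5 -> HIT, frames=[5,1] (faults so far: 3)
  step 6: ref 1 -> HIT, frames=[5,1] (faults so far: 3)
  step 7: ref 1 -> HIT, frames=[5,1] (faults so far: 3)
  step 8: ref 4 -> FAULT, evict 1, frames=[5,4] (faults so far: 4)
  step 9: ref 5 -> HIT, frames=[5,4] (faults so far: 4)
  step 10: ref 1 -> FAULT, evict 5, frames=[1,4] (faults so far: 5)
  step 11: ref 4 -> HIT, frames=[1,4] (faults so far: 5)
  step 12: ref 2 -> FAULT, evict 4, frames=[1,2] (faults so far: 6)
  step 13: ref 1 -> HIT, frames=[1,2] (faults so far: 6)
  step 14: ref 1 -> HIT, frames=[1,2] (faults so far: 6)
  step 15: ref 5 -> FAULT, evict 1, frames=[5,2] (faults so far: 7)
  FIFO total faults: 7
--- LRU ---
  step 0: ref 4 -> FAULT, frames=[4,-] (faults so far: 1)
  step 1: ref 1 -> FAULT, frames=[4,1] (faults so far: 2)
  step 2: ref 5 -> FAULT, evict 4, frames=[5,1] (faults so far: 3)
  step 3: ref 5 -> HIT, frames=[5,1] (faults so far: 3)
  step 4: ref 1 -> HIT, frames=[5,1] (faults so far: 3)
  step 5: ref 5 -> HIT, frames=[5,1] (faults so far: 3)
  step 6: ref 1 -> HIT, frames=[5,1] (faults so far: 3)
  step 7: ref 1 -> HIT, frames=[5,1] (faults so far: 3)
  step 8: ref 4 -> FAULT, evict 5, frames=[4,1] (faults so far: 4)
  step 9: ref 5 -> FAULT, evict 1, frames=[4,5] (faults so far: 5)
  step 10: ref 1 -> FAULT, evict 4, frames=[1,5] (faults so far: 6)
  step 11: ref 4 -> FAULT, evict 5, frames=[1,4] (faults so far: 7)
  step 12: ref 2 -> FAULT, evict 1, frames=[2,4] (faults so far: 8)
  step 13: ref 1 -> FAULT, evict 4, frames=[2,1] (faults so far: 9)
  step 14: ref 1 -> HIT, frames=[2,1] (faults so far: 9)
  step 15: ref 5 -> FAULT, evict 2, frames=[5,1] (faults so far: 10)
  LRU total faults: 10
--- Optimal ---
  step 0: ref 4 -> FAULT, frames=[4,-] (faults so far: 1)
  step 1: ref 1 -> FAULT, frames=[4,1] (faults so far: 2)
  step 2: ref 5 -> FAULT, evict 4, frames=[5,1] (faults so far: 3)
  step 3: ref 5 -> HIT, frames=[5,1] (faults so far: 3)
  step 4: ref 1 -> HIT, frames=[5,1] (faults so far: 3)
  step 5: ref 5 -> HIT, frames=[5,1] (faults so far: 3)
  step 6: ref 1 -> HIT, frames=[5,1] (faults so far: 3)
  step 7: ref 1 -> HIT, frames=[5,1] (faults so far: 3)
  step 8: ref 4 -> FAULT, evict 1, frames=[5,4] (faults so far: 4)
  step 9: ref 5 -> HIT, frames=[5,4] (faults so far: 4)
  step 10: ref 1 -> FAULT, evict 5, frames=[1,4] (faults so far: 5)
  step 11: ref 4 -> HIT, frames=[1,4] (faults so far: 5)
  step 12: ref 2 -> FAULT, evict 4, frames=[1,2] (faults so far: 6)
  step 13: ref 1 -> HIT, frames=[1,2] (faults so far: 6)
  step 14: ref 1 -> HIT, frames=[1,2] (faults so far: 6)
  step 15: ref 5 -> FAULT, evict 1, frames=[5,2] (faults so far: 7)
  Optimal total faults: 7

Answer: 7 10 7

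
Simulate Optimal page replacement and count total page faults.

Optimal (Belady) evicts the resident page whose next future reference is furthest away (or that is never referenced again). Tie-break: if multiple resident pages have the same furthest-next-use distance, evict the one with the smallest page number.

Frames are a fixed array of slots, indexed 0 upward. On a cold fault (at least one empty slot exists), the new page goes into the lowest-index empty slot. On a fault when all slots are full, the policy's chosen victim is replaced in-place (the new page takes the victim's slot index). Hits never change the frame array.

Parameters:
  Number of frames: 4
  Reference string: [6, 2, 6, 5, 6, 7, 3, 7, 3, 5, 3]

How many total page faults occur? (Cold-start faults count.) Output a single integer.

Step 0: ref 6 → FAULT, frames=[6,-,-,-]
Step 1: ref 2 → FAULT, frames=[6,2,-,-]
Step 2: ref 6 → HIT, frames=[6,2,-,-]
Step 3: ref 5 → FAULT, frames=[6,2,5,-]
Step 4: ref 6 → HIT, frames=[6,2,5,-]
Step 5: ref 7 → FAULT, frames=[6,2,5,7]
Step 6: ref 3 → FAULT (evict 2), frames=[6,3,5,7]
Step 7: ref 7 → HIT, frames=[6,3,5,7]
Step 8: ref 3 → HIT, frames=[6,3,5,7]
Step 9: ref 5 → HIT, frames=[6,3,5,7]
Step 10: ref 3 → HIT, frames=[6,3,5,7]
Total faults: 5

Answer: 5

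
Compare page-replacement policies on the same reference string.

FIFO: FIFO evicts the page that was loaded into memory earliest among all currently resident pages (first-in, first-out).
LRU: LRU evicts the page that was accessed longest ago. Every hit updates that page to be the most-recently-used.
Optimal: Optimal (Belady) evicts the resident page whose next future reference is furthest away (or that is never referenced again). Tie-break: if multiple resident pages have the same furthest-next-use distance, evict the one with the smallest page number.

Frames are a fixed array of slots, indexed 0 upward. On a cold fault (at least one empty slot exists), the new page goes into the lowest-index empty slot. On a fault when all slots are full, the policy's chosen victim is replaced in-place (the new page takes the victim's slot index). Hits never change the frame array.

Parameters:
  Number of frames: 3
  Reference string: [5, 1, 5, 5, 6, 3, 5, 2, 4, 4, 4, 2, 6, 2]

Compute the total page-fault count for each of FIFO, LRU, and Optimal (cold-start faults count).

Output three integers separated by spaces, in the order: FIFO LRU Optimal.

Answer: 8 7 6

Derivation:
--- FIFO ---
  step 0: ref 5 -> FAULT, frames=[5,-,-] (faults so far: 1)
  step 1: ref 1 -> FAULT, frames=[5,1,-] (faults so far: 2)
  step 2: ref 5 -> HIT, frames=[5,1,-] (faults so far: 2)
  step 3: ref 5 -> HIT, frames=[5,1,-] (faults so far: 2)
  step 4: ref 6 -> FAULT, frames=[5,1,6] (faults so far: 3)
  step 5: ref 3 -> FAULT, evict 5, frames=[3,1,6] (faults so far: 4)
  step 6: ref 5 -> FAULT, evict 1, frames=[3,5,6] (faults so far: 5)
  step 7: ref 2 -> FAULT, evict 6, frames=[3,5,2] (faults so far: 6)
  step 8: ref 4 -> FAULT, evict 3, frames=[4,5,2] (faults so far: 7)
  step 9: ref 4 -> HIT, frames=[4,5,2] (faults so far: 7)
  step 10: ref 4 -> HIT, frames=[4,5,2] (faults so far: 7)
  step 11: ref 2 -> HIT, frames=[4,5,2] (faults so far: 7)
  step 12: ref 6 -> FAULT, evict 5, frames=[4,6,2] (faults so far: 8)
  step 13: ref 2 -> HIT, frames=[4,6,2] (faults so far: 8)
  FIFO total faults: 8
--- LRU ---
  step 0: ref 5 -> FAULT, frames=[5,-,-] (faults so far: 1)
  step 1: ref 1 -> FAULT, frames=[5,1,-] (faults so far: 2)
  step 2: ref 5 -> HIT, frames=[5,1,-] (faults so far: 2)
  step 3: ref 5 -> HIT, frames=[5,1,-] (faults so far: 2)
  step 4: ref 6 -> FAULT, frames=[5,1,6] (faults so far: 3)
  step 5: ref 3 -> FAULT, evict 1, frames=[5,3,6] (faults so far: 4)
  step 6: ref 5 -> HIT, frames=[5,3,6] (faults so far: 4)
  step 7: ref 2 -> FAULT, evict 6, frames=[5,3,2] (faults so far: 5)
  step 8: ref 4 -> FAULT, evict 3, frames=[5,4,2] (faults so far: 6)
  step 9: ref 4 -> HIT, frames=[5,4,2] (faults so far: 6)
  step 10: ref 4 -> HIT, frames=[5,4,2] (faults so far: 6)
  step 11: ref 2 -> HIT, frames=[5,4,2] (faults so far: 6)
  step 12: ref 6 -> FAULT, evict 5, frames=[6,4,2] (faults so far: 7)
  step 13: ref 2 -> HIT, frames=[6,4,2] (faults so far: 7)
  LRU total faults: 7
--- Optimal ---
  step 0: ref 5 -> FAULT, frames=[5,-,-] (faults so far: 1)
  step 1: ref 1 -> FAULT, frames=[5,1,-] (faults so far: 2)
  step 2: ref 5 -> HIT, frames=[5,1,-] (faults so far: 2)
  step 3: ref 5 -> HIT, frames=[5,1,-] (faults so far: 2)
  step 4: ref 6 -> FAULT, frames=[5,1,6] (faults so far: 3)
  step 5: ref 3 -> FAULT, evict 1, frames=[5,3,6] (faults so far: 4)
  step 6: ref 5 -> HIT, frames=[5,3,6] (faults so far: 4)
  step 7: ref 2 -> FAULT, evict 3, frames=[5,2,6] (faults so far: 5)
  step 8: ref 4 -> FAULT, evict 5, frames=[4,2,6] (faults so far: 6)
  step 9: ref 4 -> HIT, frames=[4,2,6] (faults so far: 6)
  step 10: ref 4 -> HIT, frames=[4,2,6] (faults so far: 6)
  step 11: ref 2 -> HIT, frames=[4,2,6] (faults so far: 6)
  step 12: ref 6 -> HIT, frames=[4,2,6] (faults so far: 6)
  step 13: ref 2 -> HIT, frames=[4,2,6] (faults so far: 6)
  Optimal total faults: 6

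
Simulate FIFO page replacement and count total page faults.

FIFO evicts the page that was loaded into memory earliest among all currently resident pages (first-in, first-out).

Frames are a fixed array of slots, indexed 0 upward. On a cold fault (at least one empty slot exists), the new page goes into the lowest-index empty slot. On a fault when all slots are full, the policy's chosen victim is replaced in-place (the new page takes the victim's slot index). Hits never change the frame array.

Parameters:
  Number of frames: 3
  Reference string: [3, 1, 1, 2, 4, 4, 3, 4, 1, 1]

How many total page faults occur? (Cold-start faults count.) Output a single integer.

Step 0: ref 3 → FAULT, frames=[3,-,-]
Step 1: ref 1 → FAULT, frames=[3,1,-]
Step 2: ref 1 → HIT, frames=[3,1,-]
Step 3: ref 2 → FAULT, frames=[3,1,2]
Step 4: ref 4 → FAULT (evict 3), frames=[4,1,2]
Step 5: ref 4 → HIT, frames=[4,1,2]
Step 6: ref 3 → FAULT (evict 1), frames=[4,3,2]
Step 7: ref 4 → HIT, frames=[4,3,2]
Step 8: ref 1 → FAULT (evict 2), frames=[4,3,1]
Step 9: ref 1 → HIT, frames=[4,3,1]
Total faults: 6

Answer: 6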